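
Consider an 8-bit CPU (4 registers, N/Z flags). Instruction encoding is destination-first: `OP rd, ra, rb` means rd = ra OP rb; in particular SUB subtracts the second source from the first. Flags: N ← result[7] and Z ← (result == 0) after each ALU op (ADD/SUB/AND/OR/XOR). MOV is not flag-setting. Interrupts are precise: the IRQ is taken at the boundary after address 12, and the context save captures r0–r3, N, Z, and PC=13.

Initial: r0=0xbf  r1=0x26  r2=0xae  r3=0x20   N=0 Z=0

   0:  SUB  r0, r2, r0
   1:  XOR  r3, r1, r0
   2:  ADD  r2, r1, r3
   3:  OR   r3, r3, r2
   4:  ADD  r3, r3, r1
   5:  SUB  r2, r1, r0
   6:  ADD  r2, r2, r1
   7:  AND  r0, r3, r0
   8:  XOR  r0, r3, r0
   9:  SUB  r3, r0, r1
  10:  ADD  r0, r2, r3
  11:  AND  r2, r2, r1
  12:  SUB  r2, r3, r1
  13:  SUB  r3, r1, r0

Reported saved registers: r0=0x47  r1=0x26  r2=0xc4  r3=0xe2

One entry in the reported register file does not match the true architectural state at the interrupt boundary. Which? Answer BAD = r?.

BAD = r3

after  0: r0=0xef r1=0x26 r2=0xae r3=0x20  N=1 Z=0
after  1: r0=0xef r1=0x26 r2=0xae r3=0xc9  N=1 Z=0
after  2: r0=0xef r1=0x26 r2=0xef r3=0xc9  N=1 Z=0
after  3: r0=0xef r1=0x26 r2=0xef r3=0xef  N=1 Z=0
after  4: r0=0xef r1=0x26 r2=0xef r3=0x15  N=0 Z=0
after  5: r0=0xef r1=0x26 r2=0x37 r3=0x15  N=0 Z=0
after  6: r0=0xef r1=0x26 r2=0x5d r3=0x15  N=0 Z=0
after  7: r0=0x05 r1=0x26 r2=0x5d r3=0x15  N=0 Z=0
after  8: r0=0x10 r1=0x26 r2=0x5d r3=0x15  N=0 Z=0
after  9: r0=0x10 r1=0x26 r2=0x5d r3=0xea  N=1 Z=0
after 10: r0=0x47 r1=0x26 r2=0x5d r3=0xea  N=0 Z=0
after 11: r0=0x47 r1=0x26 r2=0x04 r3=0xea  N=0 Z=0
after 12: r0=0x47 r1=0x26 r2=0xc4 r3=0xea  N=1 Z=0
-- IRQ taken; context saved, return-PC = 13 --
mismatch: r3: reported 0xe2 vs actual 0xea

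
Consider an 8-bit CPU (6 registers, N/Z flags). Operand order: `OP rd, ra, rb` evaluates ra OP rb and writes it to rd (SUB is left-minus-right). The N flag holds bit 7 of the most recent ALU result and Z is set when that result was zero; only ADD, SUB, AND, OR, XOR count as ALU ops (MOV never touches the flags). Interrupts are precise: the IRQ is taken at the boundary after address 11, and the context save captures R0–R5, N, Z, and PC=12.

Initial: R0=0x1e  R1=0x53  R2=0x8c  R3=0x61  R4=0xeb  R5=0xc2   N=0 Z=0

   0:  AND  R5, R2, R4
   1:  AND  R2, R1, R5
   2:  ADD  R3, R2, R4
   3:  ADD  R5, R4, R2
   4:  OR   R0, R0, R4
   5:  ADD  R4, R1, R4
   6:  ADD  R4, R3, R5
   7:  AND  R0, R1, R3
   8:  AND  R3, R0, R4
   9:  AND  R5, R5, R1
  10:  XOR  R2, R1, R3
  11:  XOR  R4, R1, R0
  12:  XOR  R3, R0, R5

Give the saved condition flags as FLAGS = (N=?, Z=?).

after  0: R0=0x1e R1=0x53 R2=0x8c R3=0x61 R4=0xeb R5=0x88  N=1 Z=0
after  1: R0=0x1e R1=0x53 R2=0x00 R3=0x61 R4=0xeb R5=0x88  N=0 Z=1
after  2: R0=0x1e R1=0x53 R2=0x00 R3=0xeb R4=0xeb R5=0x88  N=1 Z=0
after  3: R0=0x1e R1=0x53 R2=0x00 R3=0xeb R4=0xeb R5=0xeb  N=1 Z=0
after  4: R0=0xff R1=0x53 R2=0x00 R3=0xeb R4=0xeb R5=0xeb  N=1 Z=0
after  5: R0=0xff R1=0x53 R2=0x00 R3=0xeb R4=0x3e R5=0xeb  N=0 Z=0
after  6: R0=0xff R1=0x53 R2=0x00 R3=0xeb R4=0xd6 R5=0xeb  N=1 Z=0
after  7: R0=0x43 R1=0x53 R2=0x00 R3=0xeb R4=0xd6 R5=0xeb  N=0 Z=0
after  8: R0=0x43 R1=0x53 R2=0x00 R3=0x42 R4=0xd6 R5=0xeb  N=0 Z=0
after  9: R0=0x43 R1=0x53 R2=0x00 R3=0x42 R4=0xd6 R5=0x43  N=0 Z=0
after 10: R0=0x43 R1=0x53 R2=0x11 R3=0x42 R4=0xd6 R5=0x43  N=0 Z=0
after 11: R0=0x43 R1=0x53 R2=0x11 R3=0x42 R4=0x10 R5=0x43  N=0 Z=0
-- IRQ taken; context saved, return-PC = 12 --

FLAGS = (N=0, Z=0)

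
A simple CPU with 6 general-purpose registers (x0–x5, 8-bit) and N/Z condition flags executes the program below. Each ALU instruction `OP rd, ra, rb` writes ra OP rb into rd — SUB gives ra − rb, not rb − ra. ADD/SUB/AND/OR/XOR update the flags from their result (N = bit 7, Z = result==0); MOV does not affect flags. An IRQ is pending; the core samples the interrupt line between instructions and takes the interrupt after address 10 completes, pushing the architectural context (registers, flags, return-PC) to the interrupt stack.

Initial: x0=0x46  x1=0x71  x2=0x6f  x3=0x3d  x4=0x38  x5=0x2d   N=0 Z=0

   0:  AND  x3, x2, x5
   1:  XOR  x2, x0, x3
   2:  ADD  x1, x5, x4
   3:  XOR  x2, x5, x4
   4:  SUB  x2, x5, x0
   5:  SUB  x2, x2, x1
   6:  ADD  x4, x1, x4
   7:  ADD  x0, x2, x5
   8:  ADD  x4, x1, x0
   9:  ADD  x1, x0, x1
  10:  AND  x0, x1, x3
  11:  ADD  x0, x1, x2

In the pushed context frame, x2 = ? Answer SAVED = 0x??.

after  0: x0=0x46 x1=0x71 x2=0x6f x3=0x2d x4=0x38 x5=0x2d  N=0 Z=0
after  1: x0=0x46 x1=0x71 x2=0x6b x3=0x2d x4=0x38 x5=0x2d  N=0 Z=0
after  2: x0=0x46 x1=0x65 x2=0x6b x3=0x2d x4=0x38 x5=0x2d  N=0 Z=0
after  3: x0=0x46 x1=0x65 x2=0x15 x3=0x2d x4=0x38 x5=0x2d  N=0 Z=0
after  4: x0=0x46 x1=0x65 x2=0xe7 x3=0x2d x4=0x38 x5=0x2d  N=1 Z=0
after  5: x0=0x46 x1=0x65 x2=0x82 x3=0x2d x4=0x38 x5=0x2d  N=1 Z=0
after  6: x0=0x46 x1=0x65 x2=0x82 x3=0x2d x4=0x9d x5=0x2d  N=1 Z=0
after  7: x0=0xaf x1=0x65 x2=0x82 x3=0x2d x4=0x9d x5=0x2d  N=1 Z=0
after  8: x0=0xaf x1=0x65 x2=0x82 x3=0x2d x4=0x14 x5=0x2d  N=0 Z=0
after  9: x0=0xaf x1=0x14 x2=0x82 x3=0x2d x4=0x14 x5=0x2d  N=0 Z=0
after 10: x0=0x04 x1=0x14 x2=0x82 x3=0x2d x4=0x14 x5=0x2d  N=0 Z=0
-- IRQ taken; context saved, return-PC = 11 --

SAVED = 0x82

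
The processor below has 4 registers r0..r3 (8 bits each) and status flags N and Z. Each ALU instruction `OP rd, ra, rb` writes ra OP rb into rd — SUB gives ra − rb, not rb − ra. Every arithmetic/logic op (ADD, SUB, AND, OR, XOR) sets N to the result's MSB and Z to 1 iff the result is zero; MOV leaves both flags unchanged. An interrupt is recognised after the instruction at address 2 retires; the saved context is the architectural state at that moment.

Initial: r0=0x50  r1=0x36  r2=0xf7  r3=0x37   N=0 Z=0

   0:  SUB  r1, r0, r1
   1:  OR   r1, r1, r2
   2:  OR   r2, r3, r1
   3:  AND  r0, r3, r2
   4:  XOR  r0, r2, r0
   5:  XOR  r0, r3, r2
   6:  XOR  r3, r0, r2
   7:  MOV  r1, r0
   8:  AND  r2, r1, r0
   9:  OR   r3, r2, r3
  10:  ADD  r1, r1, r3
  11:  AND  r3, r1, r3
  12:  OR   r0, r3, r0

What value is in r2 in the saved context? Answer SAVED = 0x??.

SAVED = 0xff

after  0: r0=0x50 r1=0x1a r2=0xf7 r3=0x37  N=0 Z=0
after  1: r0=0x50 r1=0xff r2=0xf7 r3=0x37  N=1 Z=0
after  2: r0=0x50 r1=0xff r2=0xff r3=0x37  N=1 Z=0
-- IRQ taken; context saved, return-PC = 3 --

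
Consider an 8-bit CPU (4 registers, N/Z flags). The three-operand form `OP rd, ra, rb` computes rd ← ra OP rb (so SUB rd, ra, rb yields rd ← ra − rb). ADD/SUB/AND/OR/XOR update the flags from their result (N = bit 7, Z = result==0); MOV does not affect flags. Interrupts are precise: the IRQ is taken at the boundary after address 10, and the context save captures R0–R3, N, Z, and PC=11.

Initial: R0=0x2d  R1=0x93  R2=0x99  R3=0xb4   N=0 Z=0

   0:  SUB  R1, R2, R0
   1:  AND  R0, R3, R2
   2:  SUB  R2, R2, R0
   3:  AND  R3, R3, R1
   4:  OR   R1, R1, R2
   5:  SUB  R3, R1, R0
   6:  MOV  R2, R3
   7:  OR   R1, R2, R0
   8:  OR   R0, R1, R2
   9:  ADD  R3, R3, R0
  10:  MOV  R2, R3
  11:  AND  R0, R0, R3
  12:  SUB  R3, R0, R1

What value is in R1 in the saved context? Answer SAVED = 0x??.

SAVED = 0xdd

after  0: R0=0x2d R1=0x6c R2=0x99 R3=0xb4  N=0 Z=0
after  1: R0=0x90 R1=0x6c R2=0x99 R3=0xb4  N=1 Z=0
after  2: R0=0x90 R1=0x6c R2=0x09 R3=0xb4  N=0 Z=0
after  3: R0=0x90 R1=0x6c R2=0x09 R3=0x24  N=0 Z=0
after  4: R0=0x90 R1=0x6d R2=0x09 R3=0x24  N=0 Z=0
after  5: R0=0x90 R1=0x6d R2=0x09 R3=0xdd  N=1 Z=0
after  6: R0=0x90 R1=0x6d R2=0xdd R3=0xdd  N=1 Z=0
after  7: R0=0x90 R1=0xdd R2=0xdd R3=0xdd  N=1 Z=0
after  8: R0=0xdd R1=0xdd R2=0xdd R3=0xdd  N=1 Z=0
after  9: R0=0xdd R1=0xdd R2=0xdd R3=0xba  N=1 Z=0
after 10: R0=0xdd R1=0xdd R2=0xba R3=0xba  N=1 Z=0
-- IRQ taken; context saved, return-PC = 11 --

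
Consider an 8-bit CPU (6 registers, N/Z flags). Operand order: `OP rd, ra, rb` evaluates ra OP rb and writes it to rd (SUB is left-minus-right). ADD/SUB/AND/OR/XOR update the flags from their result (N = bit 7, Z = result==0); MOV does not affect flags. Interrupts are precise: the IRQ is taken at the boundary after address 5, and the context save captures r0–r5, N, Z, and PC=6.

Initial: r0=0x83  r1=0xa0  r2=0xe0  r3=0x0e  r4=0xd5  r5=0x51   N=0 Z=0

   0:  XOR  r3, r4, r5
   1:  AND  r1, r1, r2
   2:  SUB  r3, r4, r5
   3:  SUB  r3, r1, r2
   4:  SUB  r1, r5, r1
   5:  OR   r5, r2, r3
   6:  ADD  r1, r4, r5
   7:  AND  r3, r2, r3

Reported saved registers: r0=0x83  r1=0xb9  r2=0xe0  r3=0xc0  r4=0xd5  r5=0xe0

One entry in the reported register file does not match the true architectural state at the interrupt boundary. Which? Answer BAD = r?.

after  0: r0=0x83 r1=0xa0 r2=0xe0 r3=0x84 r4=0xd5 r5=0x51  N=1 Z=0
after  1: r0=0x83 r1=0xa0 r2=0xe0 r3=0x84 r4=0xd5 r5=0x51  N=1 Z=0
after  2: r0=0x83 r1=0xa0 r2=0xe0 r3=0x84 r4=0xd5 r5=0x51  N=1 Z=0
after  3: r0=0x83 r1=0xa0 r2=0xe0 r3=0xc0 r4=0xd5 r5=0x51  N=1 Z=0
after  4: r0=0x83 r1=0xb1 r2=0xe0 r3=0xc0 r4=0xd5 r5=0x51  N=1 Z=0
after  5: r0=0x83 r1=0xb1 r2=0xe0 r3=0xc0 r4=0xd5 r5=0xe0  N=1 Z=0
-- IRQ taken; context saved, return-PC = 6 --
mismatch: r1: reported 0xb9 vs actual 0xb1

BAD = r1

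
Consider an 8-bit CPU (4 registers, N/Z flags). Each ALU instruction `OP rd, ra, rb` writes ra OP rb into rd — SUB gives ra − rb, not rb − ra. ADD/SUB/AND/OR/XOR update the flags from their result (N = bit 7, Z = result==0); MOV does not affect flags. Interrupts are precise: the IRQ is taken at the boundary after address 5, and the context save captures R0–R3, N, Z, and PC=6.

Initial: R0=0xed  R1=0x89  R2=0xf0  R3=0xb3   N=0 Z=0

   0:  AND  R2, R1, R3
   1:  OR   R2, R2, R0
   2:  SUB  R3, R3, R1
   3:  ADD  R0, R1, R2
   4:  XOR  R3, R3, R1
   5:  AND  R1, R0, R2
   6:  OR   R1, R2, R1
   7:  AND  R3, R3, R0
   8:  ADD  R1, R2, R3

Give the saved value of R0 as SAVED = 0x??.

after  0: R0=0xed R1=0x89 R2=0x81 R3=0xb3  N=1 Z=0
after  1: R0=0xed R1=0x89 R2=0xed R3=0xb3  N=1 Z=0
after  2: R0=0xed R1=0x89 R2=0xed R3=0x2a  N=0 Z=0
after  3: R0=0x76 R1=0x89 R2=0xed R3=0x2a  N=0 Z=0
after  4: R0=0x76 R1=0x89 R2=0xed R3=0xa3  N=1 Z=0
after  5: R0=0x76 R1=0x64 R2=0xed R3=0xa3  N=0 Z=0
-- IRQ taken; context saved, return-PC = 6 --

SAVED = 0x76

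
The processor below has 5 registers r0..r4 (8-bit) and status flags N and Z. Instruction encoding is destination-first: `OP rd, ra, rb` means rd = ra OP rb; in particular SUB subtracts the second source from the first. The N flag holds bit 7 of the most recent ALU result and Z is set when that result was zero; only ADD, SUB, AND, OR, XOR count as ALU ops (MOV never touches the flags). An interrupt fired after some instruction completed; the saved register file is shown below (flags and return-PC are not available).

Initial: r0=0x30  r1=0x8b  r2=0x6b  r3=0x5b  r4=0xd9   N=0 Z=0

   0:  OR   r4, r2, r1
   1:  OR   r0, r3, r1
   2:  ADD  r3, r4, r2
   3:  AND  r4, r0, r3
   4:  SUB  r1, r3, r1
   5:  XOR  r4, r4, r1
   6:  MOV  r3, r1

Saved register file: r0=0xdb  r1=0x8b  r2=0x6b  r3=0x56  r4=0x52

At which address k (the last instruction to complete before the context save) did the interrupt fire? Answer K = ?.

after  0: r0=0x30 r1=0x8b r2=0x6b r3=0x5b r4=0xeb  N=1 Z=0
after  1: r0=0xdb r1=0x8b r2=0x6b r3=0x5b r4=0xeb  N=1 Z=0
after  2: r0=0xdb r1=0x8b r2=0x6b r3=0x56 r4=0xeb  N=0 Z=0
after  3: r0=0xdb r1=0x8b r2=0x6b r3=0x56 r4=0x52  N=0 Z=0
-- IRQ taken; context saved, return-PC = 4 --

K = 3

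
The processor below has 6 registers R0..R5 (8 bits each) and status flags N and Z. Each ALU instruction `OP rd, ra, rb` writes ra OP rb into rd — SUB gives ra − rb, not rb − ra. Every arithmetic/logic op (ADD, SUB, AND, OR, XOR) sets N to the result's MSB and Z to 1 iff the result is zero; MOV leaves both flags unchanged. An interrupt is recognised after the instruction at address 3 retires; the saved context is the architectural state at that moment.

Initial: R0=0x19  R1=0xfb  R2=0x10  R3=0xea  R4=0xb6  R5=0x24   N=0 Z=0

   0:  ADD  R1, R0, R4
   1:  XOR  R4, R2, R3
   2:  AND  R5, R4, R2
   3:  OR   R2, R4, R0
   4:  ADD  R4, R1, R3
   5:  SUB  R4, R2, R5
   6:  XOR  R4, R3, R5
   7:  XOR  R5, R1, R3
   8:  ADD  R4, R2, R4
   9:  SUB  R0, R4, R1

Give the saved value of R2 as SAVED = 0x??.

SAVED = 0xfb

after  0: R0=0x19 R1=0xcf R2=0x10 R3=0xea R4=0xb6 R5=0x24  N=1 Z=0
after  1: R0=0x19 R1=0xcf R2=0x10 R3=0xea R4=0xfa R5=0x24  N=1 Z=0
after  2: R0=0x19 R1=0xcf R2=0x10 R3=0xea R4=0xfa R5=0x10  N=0 Z=0
after  3: R0=0x19 R1=0xcf R2=0xfb R3=0xea R4=0xfa R5=0x10  N=1 Z=0
-- IRQ taken; context saved, return-PC = 4 --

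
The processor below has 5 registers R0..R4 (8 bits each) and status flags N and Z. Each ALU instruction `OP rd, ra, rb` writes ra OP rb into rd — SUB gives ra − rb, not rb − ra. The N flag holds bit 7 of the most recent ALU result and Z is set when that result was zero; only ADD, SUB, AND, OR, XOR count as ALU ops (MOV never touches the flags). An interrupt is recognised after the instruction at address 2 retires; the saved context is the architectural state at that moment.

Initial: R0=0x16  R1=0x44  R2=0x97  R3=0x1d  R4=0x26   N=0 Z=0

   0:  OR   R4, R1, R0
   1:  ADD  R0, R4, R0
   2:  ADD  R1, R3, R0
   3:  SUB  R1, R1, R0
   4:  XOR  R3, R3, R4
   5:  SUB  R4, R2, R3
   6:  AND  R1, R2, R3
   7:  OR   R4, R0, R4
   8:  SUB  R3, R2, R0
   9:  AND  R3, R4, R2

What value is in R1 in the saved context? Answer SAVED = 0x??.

SAVED = 0x89

after  0: R0=0x16 R1=0x44 R2=0x97 R3=0x1d R4=0x56  N=0 Z=0
after  1: R0=0x6c R1=0x44 R2=0x97 R3=0x1d R4=0x56  N=0 Z=0
after  2: R0=0x6c R1=0x89 R2=0x97 R3=0x1d R4=0x56  N=1 Z=0
-- IRQ taken; context saved, return-PC = 3 --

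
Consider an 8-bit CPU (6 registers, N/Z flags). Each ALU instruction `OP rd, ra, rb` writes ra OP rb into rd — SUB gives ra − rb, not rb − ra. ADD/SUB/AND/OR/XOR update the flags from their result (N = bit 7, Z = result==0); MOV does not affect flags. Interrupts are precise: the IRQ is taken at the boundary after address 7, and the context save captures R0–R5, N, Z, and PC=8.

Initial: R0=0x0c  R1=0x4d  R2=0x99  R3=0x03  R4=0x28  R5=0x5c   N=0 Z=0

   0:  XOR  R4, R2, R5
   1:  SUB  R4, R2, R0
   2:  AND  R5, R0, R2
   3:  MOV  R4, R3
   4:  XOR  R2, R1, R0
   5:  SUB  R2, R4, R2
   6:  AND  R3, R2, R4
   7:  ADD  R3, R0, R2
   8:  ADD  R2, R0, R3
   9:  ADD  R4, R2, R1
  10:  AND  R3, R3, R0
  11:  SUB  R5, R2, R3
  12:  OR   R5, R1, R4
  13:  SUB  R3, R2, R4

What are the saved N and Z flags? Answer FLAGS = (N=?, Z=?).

after  0: R0=0x0c R1=0x4d R2=0x99 R3=0x03 R4=0xc5 R5=0x5c  N=1 Z=0
after  1: R0=0x0c R1=0x4d R2=0x99 R3=0x03 R4=0x8d R5=0x5c  N=1 Z=0
after  2: R0=0x0c R1=0x4d R2=0x99 R3=0x03 R4=0x8d R5=0x08  N=0 Z=0
after  3: R0=0x0c R1=0x4d R2=0x99 R3=0x03 R4=0x03 R5=0x08  N=0 Z=0
after  4: R0=0x0c R1=0x4d R2=0x41 R3=0x03 R4=0x03 R5=0x08  N=0 Z=0
after  5: R0=0x0c R1=0x4d R2=0xc2 R3=0x03 R4=0x03 R5=0x08  N=1 Z=0
after  6: R0=0x0c R1=0x4d R2=0xc2 R3=0x02 R4=0x03 R5=0x08  N=0 Z=0
after  7: R0=0x0c R1=0x4d R2=0xc2 R3=0xce R4=0x03 R5=0x08  N=1 Z=0
-- IRQ taken; context saved, return-PC = 8 --

FLAGS = (N=1, Z=0)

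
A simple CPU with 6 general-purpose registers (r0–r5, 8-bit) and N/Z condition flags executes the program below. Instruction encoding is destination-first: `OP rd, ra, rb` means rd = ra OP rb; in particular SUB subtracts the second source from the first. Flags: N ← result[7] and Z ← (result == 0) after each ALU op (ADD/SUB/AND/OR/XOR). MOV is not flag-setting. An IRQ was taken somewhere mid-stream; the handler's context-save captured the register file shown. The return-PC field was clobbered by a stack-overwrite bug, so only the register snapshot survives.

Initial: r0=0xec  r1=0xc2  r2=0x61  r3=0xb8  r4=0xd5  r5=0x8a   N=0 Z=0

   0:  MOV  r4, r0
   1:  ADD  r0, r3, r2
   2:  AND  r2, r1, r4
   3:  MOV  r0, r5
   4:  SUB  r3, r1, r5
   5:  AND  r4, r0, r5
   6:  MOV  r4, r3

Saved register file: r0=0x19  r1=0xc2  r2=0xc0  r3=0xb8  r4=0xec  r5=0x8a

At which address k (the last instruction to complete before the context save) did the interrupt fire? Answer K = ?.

K = 2

after  0: r0=0xec r1=0xc2 r2=0x61 r3=0xb8 r4=0xec r5=0x8a  N=0 Z=0
after  1: r0=0x19 r1=0xc2 r2=0x61 r3=0xb8 r4=0xec r5=0x8a  N=0 Z=0
after  2: r0=0x19 r1=0xc2 r2=0xc0 r3=0xb8 r4=0xec r5=0x8a  N=1 Z=0
-- IRQ taken; context saved, return-PC = 3 --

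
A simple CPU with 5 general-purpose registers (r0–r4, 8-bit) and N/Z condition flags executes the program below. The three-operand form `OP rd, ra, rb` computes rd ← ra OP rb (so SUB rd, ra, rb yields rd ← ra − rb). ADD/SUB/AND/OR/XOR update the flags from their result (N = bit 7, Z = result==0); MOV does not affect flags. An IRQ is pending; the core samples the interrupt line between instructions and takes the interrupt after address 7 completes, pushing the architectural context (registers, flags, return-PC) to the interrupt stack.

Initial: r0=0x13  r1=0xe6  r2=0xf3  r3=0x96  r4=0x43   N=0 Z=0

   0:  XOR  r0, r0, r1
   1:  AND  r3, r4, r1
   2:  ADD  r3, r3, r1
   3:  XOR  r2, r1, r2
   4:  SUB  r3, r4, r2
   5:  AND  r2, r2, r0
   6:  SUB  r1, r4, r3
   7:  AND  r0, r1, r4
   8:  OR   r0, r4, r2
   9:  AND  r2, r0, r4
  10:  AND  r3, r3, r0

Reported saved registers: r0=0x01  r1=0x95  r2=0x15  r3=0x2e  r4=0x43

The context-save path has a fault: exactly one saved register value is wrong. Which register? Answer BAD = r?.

after  0: r0=0xf5 r1=0xe6 r2=0xf3 r3=0x96 r4=0x43  N=1 Z=0
after  1: r0=0xf5 r1=0xe6 r2=0xf3 r3=0x42 r4=0x43  N=0 Z=0
after  2: r0=0xf5 r1=0xe6 r2=0xf3 r3=0x28 r4=0x43  N=0 Z=0
after  3: r0=0xf5 r1=0xe6 r2=0x15 r3=0x28 r4=0x43  N=0 Z=0
after  4: r0=0xf5 r1=0xe6 r2=0x15 r3=0x2e r4=0x43  N=0 Z=0
after  5: r0=0xf5 r1=0xe6 r2=0x15 r3=0x2e r4=0x43  N=0 Z=0
after  6: r0=0xf5 r1=0x15 r2=0x15 r3=0x2e r4=0x43  N=0 Z=0
after  7: r0=0x01 r1=0x15 r2=0x15 r3=0x2e r4=0x43  N=0 Z=0
-- IRQ taken; context saved, return-PC = 8 --
mismatch: r1: reported 0x95 vs actual 0x15

BAD = r1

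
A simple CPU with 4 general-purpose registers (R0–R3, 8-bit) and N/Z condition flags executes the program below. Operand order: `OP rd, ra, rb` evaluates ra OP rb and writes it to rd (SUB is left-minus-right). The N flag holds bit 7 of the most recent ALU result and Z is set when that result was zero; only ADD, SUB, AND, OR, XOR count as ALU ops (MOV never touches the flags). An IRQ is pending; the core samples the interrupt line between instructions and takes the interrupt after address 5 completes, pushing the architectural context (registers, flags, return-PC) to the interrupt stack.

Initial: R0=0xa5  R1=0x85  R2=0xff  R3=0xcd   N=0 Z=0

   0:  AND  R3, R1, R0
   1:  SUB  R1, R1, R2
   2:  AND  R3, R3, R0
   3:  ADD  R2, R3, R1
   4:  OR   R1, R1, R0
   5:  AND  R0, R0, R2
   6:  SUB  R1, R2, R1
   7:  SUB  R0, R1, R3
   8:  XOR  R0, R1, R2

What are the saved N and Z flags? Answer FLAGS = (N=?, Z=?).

FLAGS = (N=0, Z=0)

after  0: R0=0xa5 R1=0x85 R2=0xff R3=0x85  N=1 Z=0
after  1: R0=0xa5 R1=0x86 R2=0xff R3=0x85  N=1 Z=0
after  2: R0=0xa5 R1=0x86 R2=0xff R3=0x85  N=1 Z=0
after  3: R0=0xa5 R1=0x86 R2=0x0b R3=0x85  N=0 Z=0
after  4: R0=0xa5 R1=0xa7 R2=0x0b R3=0x85  N=1 Z=0
after  5: R0=0x01 R1=0xa7 R2=0x0b R3=0x85  N=0 Z=0
-- IRQ taken; context saved, return-PC = 6 --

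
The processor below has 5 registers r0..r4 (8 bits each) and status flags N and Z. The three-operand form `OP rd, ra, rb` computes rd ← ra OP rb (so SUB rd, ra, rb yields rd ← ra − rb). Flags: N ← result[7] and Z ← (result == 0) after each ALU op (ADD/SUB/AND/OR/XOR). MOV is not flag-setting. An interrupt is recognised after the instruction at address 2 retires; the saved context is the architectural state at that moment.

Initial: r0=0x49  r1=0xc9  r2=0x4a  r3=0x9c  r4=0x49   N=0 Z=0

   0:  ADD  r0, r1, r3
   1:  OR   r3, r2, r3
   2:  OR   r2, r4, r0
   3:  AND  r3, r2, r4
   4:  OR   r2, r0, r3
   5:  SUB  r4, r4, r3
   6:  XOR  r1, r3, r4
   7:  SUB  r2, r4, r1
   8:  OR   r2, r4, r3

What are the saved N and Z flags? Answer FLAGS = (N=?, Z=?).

FLAGS = (N=0, Z=0)

after  0: r0=0x65 r1=0xc9 r2=0x4a r3=0x9c r4=0x49  N=0 Z=0
after  1: r0=0x65 r1=0xc9 r2=0x4a r3=0xde r4=0x49  N=1 Z=0
after  2: r0=0x65 r1=0xc9 r2=0x6d r3=0xde r4=0x49  N=0 Z=0
-- IRQ taken; context saved, return-PC = 3 --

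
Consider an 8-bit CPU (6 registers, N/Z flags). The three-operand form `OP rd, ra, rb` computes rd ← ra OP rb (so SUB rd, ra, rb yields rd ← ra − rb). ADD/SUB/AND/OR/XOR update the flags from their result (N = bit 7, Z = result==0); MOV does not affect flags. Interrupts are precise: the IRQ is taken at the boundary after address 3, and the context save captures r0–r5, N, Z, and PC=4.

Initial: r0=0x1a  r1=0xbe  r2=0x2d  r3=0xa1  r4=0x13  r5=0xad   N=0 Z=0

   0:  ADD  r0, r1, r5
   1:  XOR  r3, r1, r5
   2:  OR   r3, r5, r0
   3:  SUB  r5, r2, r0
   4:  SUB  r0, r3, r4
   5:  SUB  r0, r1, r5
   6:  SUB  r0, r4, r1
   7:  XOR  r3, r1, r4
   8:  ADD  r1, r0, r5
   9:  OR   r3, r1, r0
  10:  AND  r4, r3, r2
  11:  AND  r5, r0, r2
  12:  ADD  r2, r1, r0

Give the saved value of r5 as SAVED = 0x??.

after  0: r0=0x6b r1=0xbe r2=0x2d r3=0xa1 r4=0x13 r5=0xad  N=0 Z=0
after  1: r0=0x6b r1=0xbe r2=0x2d r3=0x13 r4=0x13 r5=0xad  N=0 Z=0
after  2: r0=0x6b r1=0xbe r2=0x2d r3=0xef r4=0x13 r5=0xad  N=1 Z=0
after  3: r0=0x6b r1=0xbe r2=0x2d r3=0xef r4=0x13 r5=0xc2  N=1 Z=0
-- IRQ taken; context saved, return-PC = 4 --

SAVED = 0xc2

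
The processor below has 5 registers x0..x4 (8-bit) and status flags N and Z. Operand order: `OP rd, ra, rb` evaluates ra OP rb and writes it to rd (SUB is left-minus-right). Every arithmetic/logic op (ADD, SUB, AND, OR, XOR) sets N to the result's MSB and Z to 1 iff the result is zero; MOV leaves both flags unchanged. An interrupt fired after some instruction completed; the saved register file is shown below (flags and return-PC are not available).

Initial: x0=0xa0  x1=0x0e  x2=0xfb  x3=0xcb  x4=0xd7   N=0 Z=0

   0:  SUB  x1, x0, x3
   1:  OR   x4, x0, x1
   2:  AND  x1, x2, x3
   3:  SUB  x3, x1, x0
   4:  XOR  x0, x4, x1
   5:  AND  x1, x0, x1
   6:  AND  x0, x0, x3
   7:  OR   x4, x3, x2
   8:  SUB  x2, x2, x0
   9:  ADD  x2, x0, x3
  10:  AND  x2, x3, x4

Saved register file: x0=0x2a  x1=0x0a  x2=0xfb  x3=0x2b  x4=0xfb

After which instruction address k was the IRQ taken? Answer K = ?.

K = 7

after  0: x0=0xa0 x1=0xd5 x2=0xfb x3=0xcb x4=0xd7  N=1 Z=0
after  1: x0=0xa0 x1=0xd5 x2=0xfb x3=0xcb x4=0xf5  N=1 Z=0
after  2: x0=0xa0 x1=0xcb x2=0xfb x3=0xcb x4=0xf5  N=1 Z=0
after  3: x0=0xa0 x1=0xcb x2=0xfb x3=0x2b x4=0xf5  N=0 Z=0
after  4: x0=0x3e x1=0xcb x2=0xfb x3=0x2b x4=0xf5  N=0 Z=0
after  5: x0=0x3e x1=0x0a x2=0xfb x3=0x2b x4=0xf5  N=0 Z=0
after  6: x0=0x2a x1=0x0a x2=0xfb x3=0x2b x4=0xf5  N=0 Z=0
after  7: x0=0x2a x1=0x0a x2=0xfb x3=0x2b x4=0xfb  N=1 Z=0
-- IRQ taken; context saved, return-PC = 8 --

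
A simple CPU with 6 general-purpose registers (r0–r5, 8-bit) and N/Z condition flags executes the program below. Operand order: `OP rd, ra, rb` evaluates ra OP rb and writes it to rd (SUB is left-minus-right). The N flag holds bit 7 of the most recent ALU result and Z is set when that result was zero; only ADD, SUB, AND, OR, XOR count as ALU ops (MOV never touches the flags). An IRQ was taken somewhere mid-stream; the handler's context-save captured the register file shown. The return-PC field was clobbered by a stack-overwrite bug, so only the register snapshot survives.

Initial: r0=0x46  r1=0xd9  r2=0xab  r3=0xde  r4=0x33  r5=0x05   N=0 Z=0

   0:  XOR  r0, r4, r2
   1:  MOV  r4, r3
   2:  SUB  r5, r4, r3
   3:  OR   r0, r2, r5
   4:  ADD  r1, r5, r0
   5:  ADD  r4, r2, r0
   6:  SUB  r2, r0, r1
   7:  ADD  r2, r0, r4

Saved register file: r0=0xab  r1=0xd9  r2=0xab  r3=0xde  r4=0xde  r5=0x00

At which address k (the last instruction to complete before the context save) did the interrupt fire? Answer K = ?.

after  0: r0=0x98 r1=0xd9 r2=0xab r3=0xde r4=0x33 r5=0x05  N=1 Z=0
after  1: r0=0x98 r1=0xd9 r2=0xab r3=0xde r4=0xde r5=0x05  N=1 Z=0
after  2: r0=0x98 r1=0xd9 r2=0xab r3=0xde r4=0xde r5=0x00  N=0 Z=1
after  3: r0=0xab r1=0xd9 r2=0xab r3=0xde r4=0xde r5=0x00  N=1 Z=0
-- IRQ taken; context saved, return-PC = 4 --

K = 3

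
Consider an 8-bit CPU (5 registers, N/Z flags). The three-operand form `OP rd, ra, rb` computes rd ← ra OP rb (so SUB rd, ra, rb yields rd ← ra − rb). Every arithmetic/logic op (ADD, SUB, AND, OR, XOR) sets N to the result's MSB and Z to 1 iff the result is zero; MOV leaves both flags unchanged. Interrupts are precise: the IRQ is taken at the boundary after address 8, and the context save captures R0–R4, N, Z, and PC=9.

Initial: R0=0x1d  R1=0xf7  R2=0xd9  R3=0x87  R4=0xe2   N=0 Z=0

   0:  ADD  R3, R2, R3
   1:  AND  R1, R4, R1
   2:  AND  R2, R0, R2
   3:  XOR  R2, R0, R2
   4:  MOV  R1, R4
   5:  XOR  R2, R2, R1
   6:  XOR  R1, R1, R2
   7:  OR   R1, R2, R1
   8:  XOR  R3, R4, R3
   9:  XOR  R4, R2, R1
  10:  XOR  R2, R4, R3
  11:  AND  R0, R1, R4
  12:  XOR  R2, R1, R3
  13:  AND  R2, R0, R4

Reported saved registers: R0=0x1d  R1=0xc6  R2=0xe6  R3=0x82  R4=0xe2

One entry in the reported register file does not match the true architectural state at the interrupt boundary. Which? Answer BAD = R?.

BAD = R1

after  0: R0=0x1d R1=0xf7 R2=0xd9 R3=0x60 R4=0xe2  N=0 Z=0
after  1: R0=0x1d R1=0xe2 R2=0xd9 R3=0x60 R4=0xe2  N=1 Z=0
after  2: R0=0x1d R1=0xe2 R2=0x19 R3=0x60 R4=0xe2  N=0 Z=0
after  3: R0=0x1d R1=0xe2 R2=0x04 R3=0x60 R4=0xe2  N=0 Z=0
after  4: R0=0x1d R1=0xe2 R2=0x04 R3=0x60 R4=0xe2  N=0 Z=0
after  5: R0=0x1d R1=0xe2 R2=0xe6 R3=0x60 R4=0xe2  N=1 Z=0
after  6: R0=0x1d R1=0x04 R2=0xe6 R3=0x60 R4=0xe2  N=0 Z=0
after  7: R0=0x1d R1=0xe6 R2=0xe6 R3=0x60 R4=0xe2  N=1 Z=0
after  8: R0=0x1d R1=0xe6 R2=0xe6 R3=0x82 R4=0xe2  N=1 Z=0
-- IRQ taken; context saved, return-PC = 9 --
mismatch: R1: reported 0xc6 vs actual 0xe6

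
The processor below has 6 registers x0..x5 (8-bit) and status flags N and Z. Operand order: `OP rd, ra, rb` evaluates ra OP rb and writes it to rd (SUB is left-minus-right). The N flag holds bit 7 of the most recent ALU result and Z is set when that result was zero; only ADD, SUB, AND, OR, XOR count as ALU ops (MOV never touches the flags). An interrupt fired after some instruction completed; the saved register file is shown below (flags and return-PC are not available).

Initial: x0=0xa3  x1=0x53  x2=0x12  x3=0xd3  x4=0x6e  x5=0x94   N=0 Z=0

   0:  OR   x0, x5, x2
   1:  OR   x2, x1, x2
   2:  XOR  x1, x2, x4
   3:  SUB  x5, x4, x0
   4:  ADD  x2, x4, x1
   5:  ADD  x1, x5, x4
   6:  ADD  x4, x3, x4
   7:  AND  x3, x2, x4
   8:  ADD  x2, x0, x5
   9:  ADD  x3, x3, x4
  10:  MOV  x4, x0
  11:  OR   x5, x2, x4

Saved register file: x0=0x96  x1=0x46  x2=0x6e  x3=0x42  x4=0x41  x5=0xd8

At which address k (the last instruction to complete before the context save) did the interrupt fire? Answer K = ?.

K = 9

after  0: x0=0x96 x1=0x53 x2=0x12 x3=0xd3 x4=0x6e x5=0x94  N=1 Z=0
after  1: x0=0x96 x1=0x53 x2=0x53 x3=0xd3 x4=0x6e x5=0x94  N=0 Z=0
after  2: x0=0x96 x1=0x3d x2=0x53 x3=0xd3 x4=0x6e x5=0x94  N=0 Z=0
after  3: x0=0x96 x1=0x3d x2=0x53 x3=0xd3 x4=0x6e x5=0xd8  N=1 Z=0
after  4: x0=0x96 x1=0x3d x2=0xab x3=0xd3 x4=0x6e x5=0xd8  N=1 Z=0
after  5: x0=0x96 x1=0x46 x2=0xab x3=0xd3 x4=0x6e x5=0xd8  N=0 Z=0
after  6: x0=0x96 x1=0x46 x2=0xab x3=0xd3 x4=0x41 x5=0xd8  N=0 Z=0
after  7: x0=0x96 x1=0x46 x2=0xab x3=0x01 x4=0x41 x5=0xd8  N=0 Z=0
after  8: x0=0x96 x1=0x46 x2=0x6e x3=0x01 x4=0x41 x5=0xd8  N=0 Z=0
after  9: x0=0x96 x1=0x46 x2=0x6e x3=0x42 x4=0x41 x5=0xd8  N=0 Z=0
-- IRQ taken; context saved, return-PC = 10 --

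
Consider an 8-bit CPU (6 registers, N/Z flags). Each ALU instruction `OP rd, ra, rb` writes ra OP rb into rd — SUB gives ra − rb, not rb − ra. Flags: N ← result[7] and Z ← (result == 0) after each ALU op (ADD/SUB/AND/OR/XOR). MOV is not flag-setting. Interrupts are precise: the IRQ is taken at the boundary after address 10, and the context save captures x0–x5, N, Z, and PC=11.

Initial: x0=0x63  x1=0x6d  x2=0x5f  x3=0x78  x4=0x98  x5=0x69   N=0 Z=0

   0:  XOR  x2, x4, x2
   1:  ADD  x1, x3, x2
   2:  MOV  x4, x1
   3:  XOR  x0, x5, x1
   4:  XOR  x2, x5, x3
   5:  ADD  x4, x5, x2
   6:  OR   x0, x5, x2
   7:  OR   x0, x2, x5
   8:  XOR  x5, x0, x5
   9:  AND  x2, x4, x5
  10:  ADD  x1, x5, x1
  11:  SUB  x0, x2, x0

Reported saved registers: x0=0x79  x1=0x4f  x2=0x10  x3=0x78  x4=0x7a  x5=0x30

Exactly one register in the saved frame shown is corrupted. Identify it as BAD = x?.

BAD = x5

after  0: x0=0x63 x1=0x6d x2=0xc7 x3=0x78 x4=0x98 x5=0x69  N=1 Z=0
after  1: x0=0x63 x1=0x3f x2=0xc7 x3=0x78 x4=0x98 x5=0x69  N=0 Z=0
after  2: x0=0x63 x1=0x3f x2=0xc7 x3=0x78 x4=0x3f x5=0x69  N=0 Z=0
after  3: x0=0x56 x1=0x3f x2=0xc7 x3=0x78 x4=0x3f x5=0x69  N=0 Z=0
after  4: x0=0x56 x1=0x3f x2=0x11 x3=0x78 x4=0x3f x5=0x69  N=0 Z=0
after  5: x0=0x56 x1=0x3f x2=0x11 x3=0x78 x4=0x7a x5=0x69  N=0 Z=0
after  6: x0=0x79 x1=0x3f x2=0x11 x3=0x78 x4=0x7a x5=0x69  N=0 Z=0
after  7: x0=0x79 x1=0x3f x2=0x11 x3=0x78 x4=0x7a x5=0x69  N=0 Z=0
after  8: x0=0x79 x1=0x3f x2=0x11 x3=0x78 x4=0x7a x5=0x10  N=0 Z=0
after  9: x0=0x79 x1=0x3f x2=0x10 x3=0x78 x4=0x7a x5=0x10  N=0 Z=0
after 10: x0=0x79 x1=0x4f x2=0x10 x3=0x78 x4=0x7a x5=0x10  N=0 Z=0
-- IRQ taken; context saved, return-PC = 11 --
mismatch: x5: reported 0x30 vs actual 0x10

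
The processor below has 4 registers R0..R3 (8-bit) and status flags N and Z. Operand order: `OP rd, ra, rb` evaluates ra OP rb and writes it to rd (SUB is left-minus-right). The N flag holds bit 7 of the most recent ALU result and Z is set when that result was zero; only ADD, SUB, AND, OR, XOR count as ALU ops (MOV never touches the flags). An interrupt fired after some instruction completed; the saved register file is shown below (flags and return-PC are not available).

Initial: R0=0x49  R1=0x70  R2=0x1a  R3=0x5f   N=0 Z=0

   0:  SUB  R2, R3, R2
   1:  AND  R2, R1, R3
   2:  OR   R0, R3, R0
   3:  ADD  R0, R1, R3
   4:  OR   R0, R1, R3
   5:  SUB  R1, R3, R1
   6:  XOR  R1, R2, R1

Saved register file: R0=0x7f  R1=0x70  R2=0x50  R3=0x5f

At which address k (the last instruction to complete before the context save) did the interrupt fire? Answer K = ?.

after  0: R0=0x49 R1=0x70 R2=0x45 R3=0x5f  N=0 Z=0
after  1: R0=0x49 R1=0x70 R2=0x50 R3=0x5f  N=0 Z=0
after  2: R0=0x5f R1=0x70 R2=0x50 R3=0x5f  N=0 Z=0
after  3: R0=0xcf R1=0x70 R2=0x50 R3=0x5f  N=1 Z=0
after  4: R0=0x7f R1=0x70 R2=0x50 R3=0x5f  N=0 Z=0
-- IRQ taken; context saved, return-PC = 5 --

K = 4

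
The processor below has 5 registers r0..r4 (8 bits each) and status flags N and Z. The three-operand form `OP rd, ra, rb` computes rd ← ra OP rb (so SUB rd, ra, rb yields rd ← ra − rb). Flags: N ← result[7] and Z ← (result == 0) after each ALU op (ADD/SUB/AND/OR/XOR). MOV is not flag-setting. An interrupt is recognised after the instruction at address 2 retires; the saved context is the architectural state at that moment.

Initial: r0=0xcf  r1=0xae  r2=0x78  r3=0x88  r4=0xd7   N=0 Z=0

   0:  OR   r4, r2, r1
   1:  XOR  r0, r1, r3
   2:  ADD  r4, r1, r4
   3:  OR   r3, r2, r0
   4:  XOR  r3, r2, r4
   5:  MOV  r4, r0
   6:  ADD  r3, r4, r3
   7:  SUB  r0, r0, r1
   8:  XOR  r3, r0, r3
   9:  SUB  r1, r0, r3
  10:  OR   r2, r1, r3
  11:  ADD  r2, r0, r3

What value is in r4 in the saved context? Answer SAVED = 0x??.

SAVED = 0xac

after  0: r0=0xcf r1=0xae r2=0x78 r3=0x88 r4=0xfe  N=1 Z=0
after  1: r0=0x26 r1=0xae r2=0x78 r3=0x88 r4=0xfe  N=0 Z=0
after  2: r0=0x26 r1=0xae r2=0x78 r3=0x88 r4=0xac  N=1 Z=0
-- IRQ taken; context saved, return-PC = 3 --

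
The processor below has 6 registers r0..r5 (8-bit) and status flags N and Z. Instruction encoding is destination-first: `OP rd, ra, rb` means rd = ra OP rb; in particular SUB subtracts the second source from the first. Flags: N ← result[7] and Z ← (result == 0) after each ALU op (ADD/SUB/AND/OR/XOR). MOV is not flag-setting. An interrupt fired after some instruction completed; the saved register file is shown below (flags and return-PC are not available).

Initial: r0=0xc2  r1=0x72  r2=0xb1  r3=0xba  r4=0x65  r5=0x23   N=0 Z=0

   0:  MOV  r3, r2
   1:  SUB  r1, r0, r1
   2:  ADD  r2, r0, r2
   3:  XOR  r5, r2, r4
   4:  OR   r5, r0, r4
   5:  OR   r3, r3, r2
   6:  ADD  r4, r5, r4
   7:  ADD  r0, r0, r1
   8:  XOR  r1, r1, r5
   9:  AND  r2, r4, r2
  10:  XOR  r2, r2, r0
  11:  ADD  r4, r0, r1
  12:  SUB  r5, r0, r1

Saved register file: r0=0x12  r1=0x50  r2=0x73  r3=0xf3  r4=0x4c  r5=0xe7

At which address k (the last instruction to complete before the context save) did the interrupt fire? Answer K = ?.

after  0: r0=0xc2 r1=0x72 r2=0xb1 r3=0xb1 r4=0x65 r5=0x23  N=0 Z=0
after  1: r0=0xc2 r1=0x50 r2=0xb1 r3=0xb1 r4=0x65 r5=0x23  N=0 Z=0
after  2: r0=0xc2 r1=0x50 r2=0x73 r3=0xb1 r4=0x65 r5=0x23  N=0 Z=0
after  3: r0=0xc2 r1=0x50 r2=0x73 r3=0xb1 r4=0x65 r5=0x16  N=0 Z=0
after  4: r0=0xc2 r1=0x50 r2=0x73 r3=0xb1 r4=0x65 r5=0xe7  N=1 Z=0
after  5: r0=0xc2 r1=0x50 r2=0x73 r3=0xf3 r4=0x65 r5=0xe7  N=1 Z=0
after  6: r0=0xc2 r1=0x50 r2=0x73 r3=0xf3 r4=0x4c r5=0xe7  N=0 Z=0
after  7: r0=0x12 r1=0x50 r2=0x73 r3=0xf3 r4=0x4c r5=0xe7  N=0 Z=0
-- IRQ taken; context saved, return-PC = 8 --

K = 7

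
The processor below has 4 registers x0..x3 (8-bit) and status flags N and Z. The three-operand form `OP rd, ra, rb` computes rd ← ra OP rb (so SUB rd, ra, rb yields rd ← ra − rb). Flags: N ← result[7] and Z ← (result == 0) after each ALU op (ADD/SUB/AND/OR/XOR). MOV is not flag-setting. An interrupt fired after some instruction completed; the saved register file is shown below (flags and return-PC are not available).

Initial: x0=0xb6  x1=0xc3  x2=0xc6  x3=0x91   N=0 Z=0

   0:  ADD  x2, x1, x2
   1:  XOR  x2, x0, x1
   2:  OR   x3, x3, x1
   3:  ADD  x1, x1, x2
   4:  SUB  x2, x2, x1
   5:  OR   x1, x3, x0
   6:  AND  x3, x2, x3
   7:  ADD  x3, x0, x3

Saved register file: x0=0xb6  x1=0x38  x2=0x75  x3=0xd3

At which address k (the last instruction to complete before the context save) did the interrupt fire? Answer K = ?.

K = 3

after  0: x0=0xb6 x1=0xc3 x2=0x89 x3=0x91  N=1 Z=0
after  1: x0=0xb6 x1=0xc3 x2=0x75 x3=0x91  N=0 Z=0
after  2: x0=0xb6 x1=0xc3 x2=0x75 x3=0xd3  N=1 Z=0
after  3: x0=0xb6 x1=0x38 x2=0x75 x3=0xd3  N=0 Z=0
-- IRQ taken; context saved, return-PC = 4 --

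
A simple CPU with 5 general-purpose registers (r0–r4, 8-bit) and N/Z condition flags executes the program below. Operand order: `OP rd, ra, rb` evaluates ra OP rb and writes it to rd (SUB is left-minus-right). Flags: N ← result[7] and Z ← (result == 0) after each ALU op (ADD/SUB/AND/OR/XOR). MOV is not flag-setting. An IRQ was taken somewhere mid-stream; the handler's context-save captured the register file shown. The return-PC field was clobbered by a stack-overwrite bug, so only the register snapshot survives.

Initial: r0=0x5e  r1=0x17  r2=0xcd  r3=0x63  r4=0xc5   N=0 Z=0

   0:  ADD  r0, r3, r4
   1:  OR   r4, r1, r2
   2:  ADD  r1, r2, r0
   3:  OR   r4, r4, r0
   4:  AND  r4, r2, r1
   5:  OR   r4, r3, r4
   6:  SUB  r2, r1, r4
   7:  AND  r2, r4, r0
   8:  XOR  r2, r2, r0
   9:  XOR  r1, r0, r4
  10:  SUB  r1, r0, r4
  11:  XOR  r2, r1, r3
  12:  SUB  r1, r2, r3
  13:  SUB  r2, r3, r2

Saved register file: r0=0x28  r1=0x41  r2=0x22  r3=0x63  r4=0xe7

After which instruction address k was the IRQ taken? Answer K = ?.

after  0: r0=0x28 r1=0x17 r2=0xcd r3=0x63 r4=0xc5  N=0 Z=0
after  1: r0=0x28 r1=0x17 r2=0xcd r3=0x63 r4=0xdf  N=1 Z=0
after  2: r0=0x28 r1=0xf5 r2=0xcd r3=0x63 r4=0xdf  N=1 Z=0
after  3: r0=0x28 r1=0xf5 r2=0xcd r3=0x63 r4=0xff  N=1 Z=0
after  4: r0=0x28 r1=0xf5 r2=0xcd r3=0x63 r4=0xc5  N=1 Z=0
after  5: r0=0x28 r1=0xf5 r2=0xcd r3=0x63 r4=0xe7  N=1 Z=0
after  6: r0=0x28 r1=0xf5 r2=0x0e r3=0x63 r4=0xe7  N=0 Z=0
after  7: r0=0x28 r1=0xf5 r2=0x20 r3=0x63 r4=0xe7  N=0 Z=0
after  8: r0=0x28 r1=0xf5 r2=0x08 r3=0x63 r4=0xe7  N=0 Z=0
after  9: r0=0x28 r1=0xcf r2=0x08 r3=0x63 r4=0xe7  N=1 Z=0
after 10: r0=0x28 r1=0x41 r2=0x08 r3=0x63 r4=0xe7  N=0 Z=0
after 11: r0=0x28 r1=0x41 r2=0x22 r3=0x63 r4=0xe7  N=0 Z=0
-- IRQ taken; context saved, return-PC = 12 --

K = 11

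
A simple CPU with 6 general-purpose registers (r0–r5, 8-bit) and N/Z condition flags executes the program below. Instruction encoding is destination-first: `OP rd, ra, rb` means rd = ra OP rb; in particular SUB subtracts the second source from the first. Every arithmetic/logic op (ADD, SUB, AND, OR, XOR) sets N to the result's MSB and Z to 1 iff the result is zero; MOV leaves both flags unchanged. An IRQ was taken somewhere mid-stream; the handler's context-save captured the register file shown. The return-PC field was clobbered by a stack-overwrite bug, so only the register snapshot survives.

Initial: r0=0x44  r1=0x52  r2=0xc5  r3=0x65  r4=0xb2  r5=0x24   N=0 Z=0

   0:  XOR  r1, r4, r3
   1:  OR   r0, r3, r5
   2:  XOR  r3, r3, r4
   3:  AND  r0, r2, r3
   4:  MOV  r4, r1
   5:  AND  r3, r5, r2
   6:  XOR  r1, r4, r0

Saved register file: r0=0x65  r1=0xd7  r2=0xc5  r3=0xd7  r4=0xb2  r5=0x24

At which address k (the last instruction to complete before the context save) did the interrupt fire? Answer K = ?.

K = 2

after  0: r0=0x44 r1=0xd7 r2=0xc5 r3=0x65 r4=0xb2 r5=0x24  N=1 Z=0
after  1: r0=0x65 r1=0xd7 r2=0xc5 r3=0x65 r4=0xb2 r5=0x24  N=0 Z=0
after  2: r0=0x65 r1=0xd7 r2=0xc5 r3=0xd7 r4=0xb2 r5=0x24  N=1 Z=0
-- IRQ taken; context saved, return-PC = 3 --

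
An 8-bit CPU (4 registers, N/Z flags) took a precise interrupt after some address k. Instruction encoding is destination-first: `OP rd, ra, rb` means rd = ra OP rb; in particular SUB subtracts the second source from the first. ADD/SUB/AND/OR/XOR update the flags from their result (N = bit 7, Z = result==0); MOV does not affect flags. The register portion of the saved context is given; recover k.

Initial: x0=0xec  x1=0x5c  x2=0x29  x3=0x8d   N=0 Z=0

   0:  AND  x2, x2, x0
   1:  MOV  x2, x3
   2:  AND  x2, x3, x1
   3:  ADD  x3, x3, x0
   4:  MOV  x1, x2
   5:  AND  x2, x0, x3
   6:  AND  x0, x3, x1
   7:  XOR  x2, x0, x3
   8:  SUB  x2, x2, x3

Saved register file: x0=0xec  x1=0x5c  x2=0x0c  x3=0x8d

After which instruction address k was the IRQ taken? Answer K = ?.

after  0: x0=0xec x1=0x5c x2=0x28 x3=0x8d  N=0 Z=0
after  1: x0=0xec x1=0x5c x2=0x8d x3=0x8d  N=0 Z=0
after  2: x0=0xec x1=0x5c x2=0x0c x3=0x8d  N=0 Z=0
-- IRQ taken; context saved, return-PC = 3 --

K = 2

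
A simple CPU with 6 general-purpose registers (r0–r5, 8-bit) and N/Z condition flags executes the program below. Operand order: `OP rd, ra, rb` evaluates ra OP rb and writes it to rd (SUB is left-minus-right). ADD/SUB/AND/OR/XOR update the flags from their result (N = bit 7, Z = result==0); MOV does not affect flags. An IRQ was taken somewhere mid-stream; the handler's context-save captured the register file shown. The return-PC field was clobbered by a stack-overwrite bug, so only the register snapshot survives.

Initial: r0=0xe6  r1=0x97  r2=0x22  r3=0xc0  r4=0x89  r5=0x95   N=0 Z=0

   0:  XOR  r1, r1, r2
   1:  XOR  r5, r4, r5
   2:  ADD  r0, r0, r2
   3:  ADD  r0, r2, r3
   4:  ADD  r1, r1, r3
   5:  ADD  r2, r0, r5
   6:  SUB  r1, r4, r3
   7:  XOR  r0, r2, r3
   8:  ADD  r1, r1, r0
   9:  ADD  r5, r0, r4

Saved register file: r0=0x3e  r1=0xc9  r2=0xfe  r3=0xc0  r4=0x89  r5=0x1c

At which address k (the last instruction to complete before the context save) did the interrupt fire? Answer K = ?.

after  0: r0=0xe6 r1=0xb5 r2=0x22 r3=0xc0 r4=0x89 r5=0x95  N=1 Z=0
after  1: r0=0xe6 r1=0xb5 r2=0x22 r3=0xc0 r4=0x89 r5=0x1c  N=0 Z=0
after  2: r0=0x08 r1=0xb5 r2=0x22 r3=0xc0 r4=0x89 r5=0x1c  N=0 Z=0
after  3: r0=0xe2 r1=0xb5 r2=0x22 r3=0xc0 r4=0x89 r5=0x1c  N=1 Z=0
after  4: r0=0xe2 r1=0x75 r2=0x22 r3=0xc0 r4=0x89 r5=0x1c  N=0 Z=0
after  5: r0=0xe2 r1=0x75 r2=0xfe r3=0xc0 r4=0x89 r5=0x1c  N=1 Z=0
after  6: r0=0xe2 r1=0xc9 r2=0xfe r3=0xc0 r4=0x89 r5=0x1c  N=1 Z=0
after  7: r0=0x3e r1=0xc9 r2=0xfe r3=0xc0 r4=0x89 r5=0x1c  N=0 Z=0
-- IRQ taken; context saved, return-PC = 8 --

K = 7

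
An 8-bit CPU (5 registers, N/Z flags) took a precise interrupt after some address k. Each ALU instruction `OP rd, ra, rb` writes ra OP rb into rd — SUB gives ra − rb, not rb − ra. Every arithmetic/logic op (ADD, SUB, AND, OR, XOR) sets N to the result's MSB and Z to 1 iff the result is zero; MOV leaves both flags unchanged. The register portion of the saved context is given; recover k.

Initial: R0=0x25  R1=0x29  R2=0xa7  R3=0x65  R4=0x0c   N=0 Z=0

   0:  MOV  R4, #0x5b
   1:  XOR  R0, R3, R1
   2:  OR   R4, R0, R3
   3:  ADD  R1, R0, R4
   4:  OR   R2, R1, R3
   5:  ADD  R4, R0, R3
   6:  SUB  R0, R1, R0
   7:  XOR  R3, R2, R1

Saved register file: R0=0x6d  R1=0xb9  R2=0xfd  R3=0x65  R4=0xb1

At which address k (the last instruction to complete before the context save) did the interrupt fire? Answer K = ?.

K = 6

after  0: R0=0x25 R1=0x29 R2=0xa7 R3=0x65 R4=0x5b  N=0 Z=0
after  1: R0=0x4c R1=0x29 R2=0xa7 R3=0x65 R4=0x5b  N=0 Z=0
after  2: R0=0x4c R1=0x29 R2=0xa7 R3=0x65 R4=0x6d  N=0 Z=0
after  3: R0=0x4c R1=0xb9 R2=0xa7 R3=0x65 R4=0x6d  N=1 Z=0
after  4: R0=0x4c R1=0xb9 R2=0xfd R3=0x65 R4=0x6d  N=1 Z=0
after  5: R0=0x4c R1=0xb9 R2=0xfd R3=0x65 R4=0xb1  N=1 Z=0
after  6: R0=0x6d R1=0xb9 R2=0xfd R3=0x65 R4=0xb1  N=0 Z=0
-- IRQ taken; context saved, return-PC = 7 --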